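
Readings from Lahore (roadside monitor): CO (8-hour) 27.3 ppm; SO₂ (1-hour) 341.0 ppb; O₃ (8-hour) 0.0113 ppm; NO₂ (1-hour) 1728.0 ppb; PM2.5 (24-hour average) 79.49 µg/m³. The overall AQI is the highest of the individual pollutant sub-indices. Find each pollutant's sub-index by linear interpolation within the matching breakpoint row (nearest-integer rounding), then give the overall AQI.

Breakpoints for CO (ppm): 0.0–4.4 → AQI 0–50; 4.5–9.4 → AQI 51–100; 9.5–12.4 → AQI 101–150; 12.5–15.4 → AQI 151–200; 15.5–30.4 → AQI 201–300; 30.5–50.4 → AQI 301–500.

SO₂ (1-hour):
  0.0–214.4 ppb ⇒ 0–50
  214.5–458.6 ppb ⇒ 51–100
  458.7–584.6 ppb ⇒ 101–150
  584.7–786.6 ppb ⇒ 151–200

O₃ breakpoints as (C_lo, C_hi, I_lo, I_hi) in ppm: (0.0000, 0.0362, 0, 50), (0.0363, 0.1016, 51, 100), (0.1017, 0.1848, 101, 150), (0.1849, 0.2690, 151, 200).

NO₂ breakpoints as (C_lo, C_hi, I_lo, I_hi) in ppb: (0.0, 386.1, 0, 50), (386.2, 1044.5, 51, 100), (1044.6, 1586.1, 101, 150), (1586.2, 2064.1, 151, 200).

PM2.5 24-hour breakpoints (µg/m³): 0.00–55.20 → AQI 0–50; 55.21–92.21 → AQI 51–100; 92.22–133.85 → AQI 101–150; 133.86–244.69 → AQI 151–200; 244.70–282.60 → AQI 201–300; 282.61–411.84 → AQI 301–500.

279

CO: 27.3 lies in 15.5–30.4, so I_lo=201, I_hi=300, C_lo=15.5, C_hi=30.4.
(300−201)/(30.4−15.5) × (27.3−15.5) + 201 = 99/14.9 × 11.8 + 201 ≈ 279.40 → 279.
SO₂ 341.0: bracket 214.5–458.6 → index 51–100; slope 49/244.1, offset 126.5.
AQI = 51 + 49/244.1·126.5 ≈ 76.39 ⇒ 76.
O₃: 0.0113 lies in 0.0000–0.0362, so I_lo=0, I_hi=50, C_lo=0.0000, C_hi=0.0362.
(50−0)/(0.0362−0.0000) × (0.0113−0.0000) + 0 = 50/0.0362 × 0.0113 + 0 ≈ 15.61 → 16.
NO₂: row 1586.2–2064.1 (AQI 151–200). (200−151)·(1728.0−1586.2)/(2064.1−1586.2) + 151 = 49·141.8/477.9 + 151 ≈ 165.54 → 166.
PM2.5: 79.49 lies in 55.21–92.21, so I_lo=51, I_hi=100, C_lo=55.21, C_hi=92.21.
(100−51)/(92.21−55.21) × (79.49−55.21) + 51 = 49/37.00 × 24.28 + 51 ≈ 83.15 → 83.
Sub-indices: CO→279, SO₂→76, O₃→16, NO₂→166, PM2.5→83. Overall AQI = max = 279; dominant pollutant is CO.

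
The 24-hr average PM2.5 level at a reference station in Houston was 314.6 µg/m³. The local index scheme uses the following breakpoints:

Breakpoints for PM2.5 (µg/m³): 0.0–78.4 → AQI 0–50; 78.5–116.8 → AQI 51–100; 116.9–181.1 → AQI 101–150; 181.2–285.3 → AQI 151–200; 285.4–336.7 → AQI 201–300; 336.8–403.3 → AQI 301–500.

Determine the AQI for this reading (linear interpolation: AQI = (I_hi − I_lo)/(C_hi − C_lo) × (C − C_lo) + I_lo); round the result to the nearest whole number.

257

PM2.5: 314.6 ∈ [285.4, 336.7] ↔ index [201, 300].
201 + (314.6−285.4)·(300−201)/(336.7−285.4) = 201 + 29.2·99/51.3 ≈ 257.35, so AQI = 257.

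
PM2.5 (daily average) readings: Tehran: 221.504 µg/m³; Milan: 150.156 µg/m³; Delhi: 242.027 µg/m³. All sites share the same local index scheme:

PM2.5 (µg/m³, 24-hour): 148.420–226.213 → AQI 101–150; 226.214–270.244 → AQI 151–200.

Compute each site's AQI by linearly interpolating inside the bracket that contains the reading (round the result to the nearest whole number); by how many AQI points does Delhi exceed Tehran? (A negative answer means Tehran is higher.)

22

Tehran: 221.504 lies in 148.420–226.213, so I_lo=101, I_hi=150, C_lo=148.420, C_hi=226.213.
(150−101)/(226.213−148.420) × (221.504−148.420) + 101 = 49/77.793 × 73.084 + 101 ≈ 147.03 → 147.
Milan 150.156: bracket 148.420–226.213 → index 101–150; slope 49/77.793, offset 1.736.
AQI = 101 + 49/77.793·1.736 ≈ 102.09 ⇒ 102.
Delhi 242.027: bracket 226.214–270.244 → index 151–200; slope 49/44.030, offset 15.813.
AQI = 151 + 49/44.030·15.813 ≈ 168.60 ⇒ 169.
AQIs: Tehran=147, Milan=102, Delhi=169. Delhi (169) − Tehran (147) = 22.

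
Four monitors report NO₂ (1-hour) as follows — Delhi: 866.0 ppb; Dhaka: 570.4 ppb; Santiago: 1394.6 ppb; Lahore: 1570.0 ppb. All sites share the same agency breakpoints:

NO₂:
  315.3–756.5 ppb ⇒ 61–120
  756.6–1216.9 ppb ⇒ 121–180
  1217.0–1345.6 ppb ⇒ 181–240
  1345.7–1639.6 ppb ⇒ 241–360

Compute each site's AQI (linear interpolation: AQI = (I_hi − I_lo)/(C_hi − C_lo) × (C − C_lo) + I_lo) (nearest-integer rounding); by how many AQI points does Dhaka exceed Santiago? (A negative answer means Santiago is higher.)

-166

Delhi: row 756.6–1216.9 (AQI 121–180). (180−121)·(866.0−756.6)/(1216.9−756.6) + 121 = 59·109.4/460.3 + 121 ≈ 135.02 → 135.
Dhaka: 570.4 lies in 315.3–756.5, so I_lo=61, I_hi=120, C_lo=315.3, C_hi=756.5.
(120−61)/(756.5−315.3) × (570.4−315.3) + 61 = 59/441.2 × 255.1 + 61 ≈ 95.11 → 95.
Santiago: 1394.6 lies in 1345.7–1639.6, so I_lo=241, I_hi=360, C_lo=1345.7, C_hi=1639.6.
(360−241)/(1639.6−1345.7) × (1394.6−1345.7) + 241 = 119/293.9 × 48.9 + 241 ≈ 260.80 → 261.
Lahore: 1570.0 ∈ [1345.7, 1639.6] ↔ index [241, 360].
241 + (1570.0−1345.7)·(360−241)/(1639.6−1345.7) = 241 + 224.3·119/293.9 ≈ 331.82, so AQI = 332.
AQIs: Delhi=135, Dhaka=95, Santiago=261, Lahore=332. Dhaka (95) − Santiago (261) = -166.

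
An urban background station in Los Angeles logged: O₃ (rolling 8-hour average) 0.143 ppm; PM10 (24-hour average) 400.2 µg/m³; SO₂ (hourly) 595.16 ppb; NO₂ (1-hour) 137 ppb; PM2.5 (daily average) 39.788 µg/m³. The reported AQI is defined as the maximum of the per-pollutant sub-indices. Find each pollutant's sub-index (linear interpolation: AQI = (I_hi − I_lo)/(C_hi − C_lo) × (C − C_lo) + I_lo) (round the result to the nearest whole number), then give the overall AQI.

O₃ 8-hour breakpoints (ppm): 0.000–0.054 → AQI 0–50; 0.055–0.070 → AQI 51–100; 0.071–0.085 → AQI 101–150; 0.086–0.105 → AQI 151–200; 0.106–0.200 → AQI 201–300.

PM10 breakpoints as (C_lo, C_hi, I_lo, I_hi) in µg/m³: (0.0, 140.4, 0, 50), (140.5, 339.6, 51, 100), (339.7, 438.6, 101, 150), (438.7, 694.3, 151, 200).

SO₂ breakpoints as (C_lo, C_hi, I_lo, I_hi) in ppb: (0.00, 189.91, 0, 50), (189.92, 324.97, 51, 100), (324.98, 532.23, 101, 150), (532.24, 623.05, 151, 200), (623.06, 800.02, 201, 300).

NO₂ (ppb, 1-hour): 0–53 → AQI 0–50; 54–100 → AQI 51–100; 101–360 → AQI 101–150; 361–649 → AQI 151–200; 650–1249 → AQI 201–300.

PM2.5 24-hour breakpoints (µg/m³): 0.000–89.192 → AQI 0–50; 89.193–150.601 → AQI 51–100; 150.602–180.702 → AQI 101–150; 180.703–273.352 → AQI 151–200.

240

O₃: row 0.106–0.200 (AQI 201–300). (300−201)·(0.143−0.106)/(0.200−0.106) + 201 = 99·0.037/0.094 + 201 ≈ 239.97 → 240.
PM10 400.2: bracket 339.7–438.6 → index 101–150; slope 49/98.9, offset 60.5.
AQI = 101 + 49/98.9·60.5 ≈ 130.97 ⇒ 131.
SO₂: 595.16 ∈ [532.24, 623.05] ↔ index [151, 200].
151 + (595.16−532.24)·(200−151)/(623.05−532.24) = 151 + 62.92·49/90.81 ≈ 184.95, so AQI = 185.
NO₂: 137 ∈ [101, 360] ↔ index [101, 150].
101 + (137−101)·(150−101)/(360−101) = 101 + 36·49/259 ≈ 107.81, so AQI = 108.
PM2.5 39.788: bracket 0.000–89.192 → index 0–50; slope 50/89.192, offset 39.788.
AQI = 0 + 50/89.192·39.788 ≈ 22.30 ⇒ 22.
Sub-indices: O₃→240, PM10→131, SO₂→185, NO₂→108, PM2.5→22. Overall AQI = max = 240; dominant pollutant is O₃.
AQI 240: Very Unhealthy.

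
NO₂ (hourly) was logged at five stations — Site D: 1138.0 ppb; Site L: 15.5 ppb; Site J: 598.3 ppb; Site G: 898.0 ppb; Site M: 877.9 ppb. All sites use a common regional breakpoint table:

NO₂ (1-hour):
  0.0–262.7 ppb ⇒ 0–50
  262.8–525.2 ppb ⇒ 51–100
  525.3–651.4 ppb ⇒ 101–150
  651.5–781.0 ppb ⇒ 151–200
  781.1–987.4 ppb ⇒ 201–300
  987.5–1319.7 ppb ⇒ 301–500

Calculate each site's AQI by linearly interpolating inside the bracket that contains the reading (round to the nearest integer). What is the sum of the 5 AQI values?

Site D: row 987.5–1319.7 (AQI 301–500). (500−301)·(1138.0−987.5)/(1319.7−987.5) + 301 = 199·150.5/332.2 + 301 ≈ 391.16 → 391.
Site L: 15.5 ∈ [0.0, 262.7] ↔ index [0, 50].
0 + (15.5−0.0)·(50−0)/(262.7−0.0) = 0 + 15.5·50/262.7 ≈ 2.95, so AQI = 3.
Site J: row 525.3–651.4 (AQI 101–150). (150−101)·(598.3−525.3)/(651.4−525.3) + 101 = 49·73.0/126.1 + 101 ≈ 129.37 → 129.
Site G 898.0: bracket 781.1–987.4 → index 201–300; slope 99/206.3, offset 116.9.
AQI = 201 + 99/206.3·116.9 ≈ 257.10 ⇒ 257.
Site M: 877.9 lies in 781.1–987.4, so I_lo=201, I_hi=300, C_lo=781.1, C_hi=987.4.
(300−201)/(987.4−781.1) × (877.9−781.1) + 201 = 99/206.3 × 96.8 + 201 ≈ 247.45 → 247.
AQIs: Site D=391, Site L=3, Site J=129, Site G=257, Site M=247. Sum = 391 + 3 + 129 + 257 + 247 = 1027.

1027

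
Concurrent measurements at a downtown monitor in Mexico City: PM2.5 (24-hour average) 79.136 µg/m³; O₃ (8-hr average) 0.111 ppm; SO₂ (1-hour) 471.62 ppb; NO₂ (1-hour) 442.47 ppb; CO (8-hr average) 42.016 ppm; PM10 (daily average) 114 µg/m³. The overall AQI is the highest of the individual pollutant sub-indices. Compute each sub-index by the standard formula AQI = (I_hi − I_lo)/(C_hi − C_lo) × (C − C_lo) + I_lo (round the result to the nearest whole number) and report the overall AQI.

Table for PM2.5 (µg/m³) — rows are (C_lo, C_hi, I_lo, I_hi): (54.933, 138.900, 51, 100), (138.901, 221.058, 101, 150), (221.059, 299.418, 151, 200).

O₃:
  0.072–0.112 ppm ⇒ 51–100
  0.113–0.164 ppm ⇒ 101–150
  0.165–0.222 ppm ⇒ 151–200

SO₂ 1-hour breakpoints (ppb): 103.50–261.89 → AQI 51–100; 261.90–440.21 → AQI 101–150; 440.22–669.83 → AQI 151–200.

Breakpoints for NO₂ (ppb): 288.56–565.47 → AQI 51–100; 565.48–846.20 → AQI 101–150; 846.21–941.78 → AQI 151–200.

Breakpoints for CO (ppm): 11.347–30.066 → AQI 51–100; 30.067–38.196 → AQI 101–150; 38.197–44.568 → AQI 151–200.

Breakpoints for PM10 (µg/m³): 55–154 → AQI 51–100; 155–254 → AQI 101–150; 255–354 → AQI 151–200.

PM2.5 79.136: bracket 54.933–138.900 → index 51–100; slope 49/83.967, offset 24.203.
AQI = 51 + 49/83.967·24.203 ≈ 65.12 ⇒ 65.
O₃: 0.111 lies in 0.072–0.112, so I_lo=51, I_hi=100, C_lo=0.072, C_hi=0.112.
(100−51)/(0.112−0.072) × (0.111−0.072) + 51 = 49/0.040 × 0.039 + 51 ≈ 98.78 → 99.
SO₂ 471.62: bracket 440.22–669.83 → index 151–200; slope 49/229.61, offset 31.40.
AQI = 151 + 49/229.61·31.40 ≈ 157.70 ⇒ 158.
NO₂: row 288.56–565.47 (AQI 51–100). (100−51)·(442.47−288.56)/(565.47−288.56) + 51 = 49·153.91/276.91 + 51 ≈ 78.23 → 78.
CO: 42.016 lies in 38.197–44.568, so I_lo=151, I_hi=200, C_lo=38.197, C_hi=44.568.
(200−151)/(44.568−38.197) × (42.016−38.197) + 151 = 49/6.371 × 3.819 + 151 ≈ 180.37 → 180.
PM10: row 55–154 (AQI 51–100). (100−51)·(114−55)/(154−55) + 51 = 49·59/99 + 51 ≈ 80.20 → 80.
Sub-indices: PM2.5→65, O₃→99, SO₂→158, NO₂→78, CO→180, PM10→80. Overall AQI = max = 180; dominant pollutant is CO.
AQI 180: Unhealthy.

180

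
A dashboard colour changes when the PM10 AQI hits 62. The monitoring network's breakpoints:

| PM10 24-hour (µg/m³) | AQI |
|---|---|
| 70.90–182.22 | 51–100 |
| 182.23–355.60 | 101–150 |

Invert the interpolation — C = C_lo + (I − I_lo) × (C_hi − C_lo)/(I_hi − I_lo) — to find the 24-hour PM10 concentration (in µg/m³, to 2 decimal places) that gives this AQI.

AQI 62 lies in the 51–100 band, which corresponds to 70.90–182.22 µg/m³.
C = 70.90 + (62−51)×(182.22−70.90)/(100−51) = 70.90 + 11×111.32/49 ≈ 95.8902 µg/m³ → 95.89 µg/m³ to 2 dp.

95.89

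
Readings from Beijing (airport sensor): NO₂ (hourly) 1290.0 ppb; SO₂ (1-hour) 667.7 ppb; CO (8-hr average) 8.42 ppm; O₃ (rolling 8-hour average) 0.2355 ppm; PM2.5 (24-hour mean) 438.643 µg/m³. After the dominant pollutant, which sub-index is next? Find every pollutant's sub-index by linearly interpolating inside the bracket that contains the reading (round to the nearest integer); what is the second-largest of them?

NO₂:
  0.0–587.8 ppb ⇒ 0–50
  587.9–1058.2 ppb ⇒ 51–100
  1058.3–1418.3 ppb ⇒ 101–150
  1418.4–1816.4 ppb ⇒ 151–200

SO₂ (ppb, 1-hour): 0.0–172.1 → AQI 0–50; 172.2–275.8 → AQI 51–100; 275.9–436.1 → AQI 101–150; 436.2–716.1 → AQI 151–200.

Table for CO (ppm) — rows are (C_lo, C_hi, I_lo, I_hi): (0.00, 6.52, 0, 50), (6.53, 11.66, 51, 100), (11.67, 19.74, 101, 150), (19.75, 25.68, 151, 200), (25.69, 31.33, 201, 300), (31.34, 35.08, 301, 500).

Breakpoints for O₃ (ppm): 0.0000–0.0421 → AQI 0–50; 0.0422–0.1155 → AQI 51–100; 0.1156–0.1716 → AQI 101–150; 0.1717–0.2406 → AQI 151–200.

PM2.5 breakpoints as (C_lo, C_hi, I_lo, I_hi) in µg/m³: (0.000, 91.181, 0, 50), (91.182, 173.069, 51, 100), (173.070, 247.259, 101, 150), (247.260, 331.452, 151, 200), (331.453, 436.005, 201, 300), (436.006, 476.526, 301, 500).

196

NO₂ 1290.0: bracket 1058.3–1418.3 → index 101–150; slope 49/360.0, offset 231.7.
AQI = 101 + 49/360.0·231.7 ≈ 132.54 ⇒ 133.
SO₂: row 436.2–716.1 (AQI 151–200). (200−151)·(667.7−436.2)/(716.1−436.2) + 151 = 49·231.5/279.9 + 151 ≈ 191.53 → 192.
CO: 8.42 ∈ [6.53, 11.66] ↔ index [51, 100].
51 + (8.42−6.53)·(100−51)/(11.66−6.53) = 51 + 1.89·49/5.13 ≈ 69.05, so AQI = 69.
O₃ 0.2355: bracket 0.1717–0.2406 → index 151–200; slope 49/0.0689, offset 0.0638.
AQI = 151 + 49/0.0689·0.0638 ≈ 196.37 ⇒ 196.
PM2.5: 438.643 lies in 436.006–476.526, so I_lo=301, I_hi=500, C_lo=436.006, C_hi=476.526.
(500−301)/(476.526−436.006) × (438.643−436.006) + 301 = 199/40.520 × 2.637 + 301 ≈ 313.95 → 314.
Sub-indices: NO₂→133, SO₂→192, CO→69, O₃→196, PM2.5→314. Ranked high→low: 314, 196, 192, 133, 69. Second-highest sub-index = 196.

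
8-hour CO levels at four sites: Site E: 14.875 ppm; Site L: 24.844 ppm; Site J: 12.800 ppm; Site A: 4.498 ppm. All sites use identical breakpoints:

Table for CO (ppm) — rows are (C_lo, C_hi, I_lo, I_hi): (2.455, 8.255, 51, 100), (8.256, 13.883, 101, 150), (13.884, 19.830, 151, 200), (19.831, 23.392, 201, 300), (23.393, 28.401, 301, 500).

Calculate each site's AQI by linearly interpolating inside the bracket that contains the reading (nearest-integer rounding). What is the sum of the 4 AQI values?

Site E 14.875: bracket 13.884–19.830 → index 151–200; slope 49/5.946, offset 0.991.
AQI = 151 + 49/5.946·0.991 ≈ 159.17 ⇒ 159.
Site L: 24.844 ∈ [23.393, 28.401] ↔ index [301, 500].
301 + (24.844−23.393)·(500−301)/(28.401−23.393) = 301 + 1.451·199/5.008 ≈ 358.66, so AQI = 359.
Site J: 12.800 ∈ [8.256, 13.883] ↔ index [101, 150].
101 + (12.800−8.256)·(150−101)/(13.883−8.256) = 101 + 4.544·49/5.627 ≈ 140.57, so AQI = 141.
Site A: 4.498 lies in 2.455–8.255, so I_lo=51, I_hi=100, C_lo=2.455, C_hi=8.255.
(100−51)/(8.255−2.455) × (4.498−2.455) + 51 = 49/5.800 × 2.043 + 51 ≈ 68.26 → 68.
AQIs: Site E=159, Site L=359, Site J=141, Site A=68. Sum = 159 + 359 + 141 + 68 = 727.

727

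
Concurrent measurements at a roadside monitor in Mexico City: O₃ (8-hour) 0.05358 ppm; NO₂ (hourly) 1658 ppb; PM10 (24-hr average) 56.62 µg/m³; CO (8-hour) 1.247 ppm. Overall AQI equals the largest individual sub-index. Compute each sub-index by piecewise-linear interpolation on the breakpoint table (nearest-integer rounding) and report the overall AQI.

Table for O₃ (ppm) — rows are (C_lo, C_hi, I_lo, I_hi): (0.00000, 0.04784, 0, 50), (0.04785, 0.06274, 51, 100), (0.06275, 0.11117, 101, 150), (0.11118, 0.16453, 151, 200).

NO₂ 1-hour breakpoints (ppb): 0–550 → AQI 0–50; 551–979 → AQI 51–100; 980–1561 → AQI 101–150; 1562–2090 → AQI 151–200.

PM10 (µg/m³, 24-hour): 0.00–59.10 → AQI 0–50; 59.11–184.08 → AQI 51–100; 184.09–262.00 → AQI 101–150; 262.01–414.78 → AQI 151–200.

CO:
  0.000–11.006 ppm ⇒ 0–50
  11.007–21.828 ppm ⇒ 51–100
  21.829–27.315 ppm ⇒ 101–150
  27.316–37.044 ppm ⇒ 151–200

O₃ 0.05358: bracket 0.04785–0.06274 → index 51–100; slope 49/0.01489, offset 0.00573.
AQI = 51 + 49/0.01489·0.00573 ≈ 69.86 ⇒ 70.
NO₂: 1658 lies in 1562–2090, so I_lo=151, I_hi=200, C_lo=1562, C_hi=2090.
(200−151)/(2090−1562) × (1658−1562) + 151 = 49/528 × 96 + 151 ≈ 159.91 → 160.
PM10: 56.62 lies in 0.00–59.10, so I_lo=0, I_hi=50, C_lo=0.00, C_hi=59.10.
(50−0)/(59.10−0.00) × (56.62−0.00) + 0 = 50/59.10 × 56.62 + 0 ≈ 47.90 → 48.
CO: 1.247 lies in 0.000–11.006, so I_lo=0, I_hi=50, C_lo=0.000, C_hi=11.006.
(50−0)/(11.006−0.000) × (1.247−0.000) + 0 = 50/11.006 × 1.247 + 0 ≈ 5.67 → 6.
Sub-indices: O₃→70, NO₂→160, PM10→48, CO→6. Overall AQI = max = 160; dominant pollutant is NO₂.
AQI 160: Unhealthy.

160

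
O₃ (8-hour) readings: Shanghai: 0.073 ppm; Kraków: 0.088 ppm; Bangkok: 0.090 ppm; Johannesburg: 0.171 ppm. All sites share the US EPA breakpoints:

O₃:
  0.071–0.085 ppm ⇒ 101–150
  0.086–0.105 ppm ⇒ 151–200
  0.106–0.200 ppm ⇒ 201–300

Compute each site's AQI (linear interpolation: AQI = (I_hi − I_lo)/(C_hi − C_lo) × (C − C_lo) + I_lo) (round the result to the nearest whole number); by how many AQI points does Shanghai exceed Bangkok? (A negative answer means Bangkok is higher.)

Shanghai: 0.073 lies in 0.071–0.085, so I_lo=101, I_hi=150, C_lo=0.071, C_hi=0.085.
(150−101)/(0.085−0.071) × (0.073−0.071) + 101 = 49/0.014 × 0.002 + 101 ≈ 108.00 → 108.
Kraków: row 0.086–0.105 (AQI 151–200). (200−151)·(0.088−0.086)/(0.105−0.086) + 151 = 49·0.002/0.019 + 151 ≈ 156.16 → 156.
Bangkok: 0.090 ∈ [0.086, 0.105] ↔ index [151, 200].
151 + (0.090−0.086)·(200−151)/(0.105−0.086) = 151 + 0.004·49/0.019 ≈ 161.32, so AQI = 161.
Johannesburg: 0.171 ∈ [0.106, 0.200] ↔ index [201, 300].
201 + (0.171−0.106)·(300−201)/(0.200−0.106) = 201 + 0.065·99/0.094 ≈ 269.46, so AQI = 269.
AQIs: Shanghai=108, Kraków=156, Bangkok=161, Johannesburg=269. Shanghai (108) − Bangkok (161) = -53.

-53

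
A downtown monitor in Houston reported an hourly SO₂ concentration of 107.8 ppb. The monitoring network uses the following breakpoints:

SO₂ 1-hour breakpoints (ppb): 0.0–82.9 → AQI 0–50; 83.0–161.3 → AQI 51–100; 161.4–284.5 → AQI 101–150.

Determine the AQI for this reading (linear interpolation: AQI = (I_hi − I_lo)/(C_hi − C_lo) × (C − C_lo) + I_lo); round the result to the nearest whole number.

67

SO₂: row 83.0–161.3 (AQI 51–100). (100−51)·(107.8−83.0)/(161.3−83.0) + 51 = 49·24.8/78.3 + 51 ≈ 66.52 → 67.
AQI 67 falls in the Moderate category.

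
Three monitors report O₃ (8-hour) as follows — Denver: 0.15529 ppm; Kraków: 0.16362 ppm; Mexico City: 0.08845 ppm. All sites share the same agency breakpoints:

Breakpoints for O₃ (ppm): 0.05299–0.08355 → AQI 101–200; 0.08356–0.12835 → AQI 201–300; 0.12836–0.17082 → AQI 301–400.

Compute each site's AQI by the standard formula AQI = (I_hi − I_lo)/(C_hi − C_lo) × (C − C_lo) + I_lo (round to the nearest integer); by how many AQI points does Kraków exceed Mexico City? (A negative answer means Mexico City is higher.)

171

Denver: 0.15529 lies in 0.12836–0.17082, so I_lo=301, I_hi=400, C_lo=0.12836, C_hi=0.17082.
(400−301)/(0.17082−0.12836) × (0.15529−0.12836) + 301 = 99/0.04246 × 0.02693 + 301 ≈ 363.79 → 364.
Kraków: 0.16362 lies in 0.12836–0.17082, so I_lo=301, I_hi=400, C_lo=0.12836, C_hi=0.17082.
(400−301)/(0.17082−0.12836) × (0.16362−0.12836) + 301 = 99/0.04246 × 0.03526 + 301 ≈ 383.21 → 383.
Mexico City: 0.08845 ∈ [0.08356, 0.12835] ↔ index [201, 300].
201 + (0.08845−0.08356)·(300−201)/(0.12835−0.08356) = 201 + 0.00489·99/0.04479 ≈ 211.81, so AQI = 212.
AQIs: Denver=364, Kraków=383, Mexico City=212. Kraków (383) − Mexico City (212) = 171.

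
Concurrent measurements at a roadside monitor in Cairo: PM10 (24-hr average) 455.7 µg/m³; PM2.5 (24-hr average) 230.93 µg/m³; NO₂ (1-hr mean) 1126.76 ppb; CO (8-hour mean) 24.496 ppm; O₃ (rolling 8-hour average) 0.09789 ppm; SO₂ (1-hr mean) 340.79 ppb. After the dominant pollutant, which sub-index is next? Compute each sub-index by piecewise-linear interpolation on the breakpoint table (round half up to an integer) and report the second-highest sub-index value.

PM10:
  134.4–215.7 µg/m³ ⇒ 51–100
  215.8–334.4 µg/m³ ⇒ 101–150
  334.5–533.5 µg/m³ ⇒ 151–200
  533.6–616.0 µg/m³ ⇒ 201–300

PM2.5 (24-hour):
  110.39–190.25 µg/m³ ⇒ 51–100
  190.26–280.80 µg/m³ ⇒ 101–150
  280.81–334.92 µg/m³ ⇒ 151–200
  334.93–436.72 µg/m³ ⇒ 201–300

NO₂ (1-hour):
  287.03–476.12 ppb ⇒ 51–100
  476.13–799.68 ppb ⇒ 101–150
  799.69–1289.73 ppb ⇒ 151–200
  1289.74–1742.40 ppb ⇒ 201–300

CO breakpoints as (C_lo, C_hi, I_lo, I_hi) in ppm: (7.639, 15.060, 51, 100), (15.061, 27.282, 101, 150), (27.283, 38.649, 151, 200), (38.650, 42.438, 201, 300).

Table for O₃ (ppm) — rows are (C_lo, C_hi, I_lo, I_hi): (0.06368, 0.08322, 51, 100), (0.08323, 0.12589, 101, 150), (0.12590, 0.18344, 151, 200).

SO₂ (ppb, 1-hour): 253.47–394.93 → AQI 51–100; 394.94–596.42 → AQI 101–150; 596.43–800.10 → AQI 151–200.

PM10: 455.7 lies in 334.5–533.5, so I_lo=151, I_hi=200, C_lo=334.5, C_hi=533.5.
(200−151)/(533.5−334.5) × (455.7−334.5) + 151 = 49/199.0 × 121.2 + 151 ≈ 180.84 → 181.
PM2.5: row 190.26–280.80 (AQI 101–150). (150−101)·(230.93−190.26)/(280.80−190.26) + 101 = 49·40.67/90.54 + 101 ≈ 123.01 → 123.
NO₂: 1126.76 lies in 799.69–1289.73, so I_lo=151, I_hi=200, C_lo=799.69, C_hi=1289.73.
(200−151)/(1289.73−799.69) × (1126.76−799.69) + 151 = 49/490.04 × 327.07 + 151 ≈ 183.70 → 184.
CO 24.496: bracket 15.061–27.282 → index 101–150; slope 49/12.221, offset 9.435.
AQI = 101 + 49/12.221·9.435 ≈ 138.83 ⇒ 139.
O₃: 0.09789 ∈ [0.08323, 0.12589] ↔ index [101, 150].
101 + (0.09789−0.08323)·(150−101)/(0.12589−0.08323) = 101 + 0.01466·49/0.04266 ≈ 117.84, so AQI = 118.
SO₂: row 253.47–394.93 (AQI 51–100). (100−51)·(340.79−253.47)/(394.93−253.47) + 51 = 49·87.32/141.46 + 51 ≈ 81.25 → 81.
Sub-indices: PM10→181, PM2.5→123, NO₂→184, CO→139, O₃→118, SO₂→81. Ranked high→low: 184, 181, 139, 123, 118, 81. Second-highest sub-index = 181.

181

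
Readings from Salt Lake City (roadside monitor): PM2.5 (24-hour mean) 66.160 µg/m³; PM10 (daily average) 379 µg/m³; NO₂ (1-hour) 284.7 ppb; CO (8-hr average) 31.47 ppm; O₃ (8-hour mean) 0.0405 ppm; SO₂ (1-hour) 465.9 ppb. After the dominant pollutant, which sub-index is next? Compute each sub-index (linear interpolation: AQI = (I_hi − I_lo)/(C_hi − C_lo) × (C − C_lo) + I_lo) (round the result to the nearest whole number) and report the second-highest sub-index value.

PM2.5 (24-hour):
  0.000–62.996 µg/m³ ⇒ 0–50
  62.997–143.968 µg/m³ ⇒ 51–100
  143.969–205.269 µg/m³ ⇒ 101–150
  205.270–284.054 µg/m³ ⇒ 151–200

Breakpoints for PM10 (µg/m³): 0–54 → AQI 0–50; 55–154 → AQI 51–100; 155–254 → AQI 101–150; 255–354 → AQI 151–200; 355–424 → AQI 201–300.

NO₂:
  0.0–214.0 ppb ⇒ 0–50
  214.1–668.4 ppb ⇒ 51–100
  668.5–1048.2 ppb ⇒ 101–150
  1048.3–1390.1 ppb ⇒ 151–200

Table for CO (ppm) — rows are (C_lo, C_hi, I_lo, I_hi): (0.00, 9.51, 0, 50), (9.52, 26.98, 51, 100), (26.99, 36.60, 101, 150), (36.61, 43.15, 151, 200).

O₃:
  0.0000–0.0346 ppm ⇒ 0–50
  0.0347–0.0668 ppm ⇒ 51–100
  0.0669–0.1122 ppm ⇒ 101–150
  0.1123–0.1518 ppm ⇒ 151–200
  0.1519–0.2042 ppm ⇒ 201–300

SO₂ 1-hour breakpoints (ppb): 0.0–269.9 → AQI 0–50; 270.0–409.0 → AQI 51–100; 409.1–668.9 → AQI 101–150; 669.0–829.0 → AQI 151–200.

124

PM2.5: 66.160 ∈ [62.997, 143.968] ↔ index [51, 100].
51 + (66.160−62.997)·(100−51)/(143.968−62.997) = 51 + 3.163·49/80.971 ≈ 52.91, so AQI = 53.
PM10: 379 ∈ [355, 424] ↔ index [201, 300].
201 + (379−355)·(300−201)/(424−355) = 201 + 24·99/69 ≈ 235.43, so AQI = 235.
NO₂ 284.7: bracket 214.1–668.4 → index 51–100; slope 49/454.3, offset 70.6.
AQI = 51 + 49/454.3·70.6 ≈ 58.61 ⇒ 59.
CO: 31.47 lies in 26.99–36.60, so I_lo=101, I_hi=150, C_lo=26.99, C_hi=36.60.
(150−101)/(36.60−26.99) × (31.47−26.99) + 101 = 49/9.61 × 4.48 + 101 ≈ 123.84 → 124.
O₃ 0.0405: bracket 0.0347–0.0668 → index 51–100; slope 49/0.0321, offset 0.0058.
AQI = 51 + 49/0.0321·0.0058 ≈ 59.85 ⇒ 60.
SO₂: row 409.1–668.9 (AQI 101–150). (150−101)·(465.9−409.1)/(668.9−409.1) + 101 = 49·56.8/259.8 + 101 ≈ 111.71 → 112.
Sub-indices: PM2.5→53, PM10→235, NO₂→59, CO→124, O₃→60, SO₂→112. Ranked high→low: 235, 124, 112, 60, 59, 53. Second-highest sub-index = 124.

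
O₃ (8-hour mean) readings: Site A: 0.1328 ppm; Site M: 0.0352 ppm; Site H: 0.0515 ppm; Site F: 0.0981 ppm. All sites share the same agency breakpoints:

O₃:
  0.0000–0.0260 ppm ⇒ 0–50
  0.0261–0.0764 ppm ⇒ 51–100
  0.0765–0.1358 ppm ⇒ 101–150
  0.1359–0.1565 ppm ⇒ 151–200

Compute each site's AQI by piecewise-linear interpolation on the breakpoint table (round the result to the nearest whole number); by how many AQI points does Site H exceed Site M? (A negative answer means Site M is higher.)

16

Site A: 0.1328 lies in 0.0765–0.1358, so I_lo=101, I_hi=150, C_lo=0.0765, C_hi=0.1358.
(150−101)/(0.1358−0.0765) × (0.1328−0.0765) + 101 = 49/0.0593 × 0.0563 + 101 ≈ 147.52 → 148.
Site M: row 0.0261–0.0764 (AQI 51–100). (100−51)·(0.0352−0.0261)/(0.0764−0.0261) + 51 = 49·0.0091/0.0503 + 51 ≈ 59.86 → 60.
Site H: 0.0515 lies in 0.0261–0.0764, so I_lo=51, I_hi=100, C_lo=0.0261, C_hi=0.0764.
(100−51)/(0.0764−0.0261) × (0.0515−0.0261) + 51 = 49/0.0503 × 0.0254 + 51 ≈ 75.74 → 76.
Site F: row 0.0765–0.1358 (AQI 101–150). (150−101)·(0.0981−0.0765)/(0.1358−0.0765) + 101 = 49·0.0216/0.0593 + 101 ≈ 118.85 → 119.
AQIs: Site A=148, Site M=60, Site H=76, Site F=119. Site H (76) − Site M (60) = 16.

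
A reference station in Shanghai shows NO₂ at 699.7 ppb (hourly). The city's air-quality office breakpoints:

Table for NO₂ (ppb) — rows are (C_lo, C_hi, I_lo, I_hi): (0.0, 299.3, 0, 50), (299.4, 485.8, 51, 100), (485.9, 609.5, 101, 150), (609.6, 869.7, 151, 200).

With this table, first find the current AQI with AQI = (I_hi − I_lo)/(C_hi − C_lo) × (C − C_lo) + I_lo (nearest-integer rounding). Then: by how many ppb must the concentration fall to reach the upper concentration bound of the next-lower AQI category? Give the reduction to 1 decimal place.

90.2

NO₂: 699.7 ∈ [609.6, 869.7] ↔ index [151, 200].
151 + (699.7−609.6)·(200−151)/(869.7−609.6) = 151 + 90.1·49/260.1 ≈ 167.97, so AQI = 168.
Current AQI 168 is in the Unhealthy range (151–200). The next-lower category tops out at AQI 150, whose upper concentration bound is 609.5 ppb.
Reduction needed = 699.7 − 609.5 = 90.2 ppb.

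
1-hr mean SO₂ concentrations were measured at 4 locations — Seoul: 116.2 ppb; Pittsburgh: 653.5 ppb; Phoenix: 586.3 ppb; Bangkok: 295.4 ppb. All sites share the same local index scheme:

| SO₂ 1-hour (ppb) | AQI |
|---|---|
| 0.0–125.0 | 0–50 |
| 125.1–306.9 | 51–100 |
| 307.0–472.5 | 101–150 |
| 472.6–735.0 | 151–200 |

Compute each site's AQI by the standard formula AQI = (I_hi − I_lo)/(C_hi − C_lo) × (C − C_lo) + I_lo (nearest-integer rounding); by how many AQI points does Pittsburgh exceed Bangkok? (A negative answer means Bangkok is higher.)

88

Seoul: 116.2 lies in 0.0–125.0, so I_lo=0, I_hi=50, C_lo=0.0, C_hi=125.0.
(50−0)/(125.0−0.0) × (116.2−0.0) + 0 = 50/125.0 × 116.2 + 0 ≈ 46.48 → 46.
Pittsburgh: 653.5 ∈ [472.6, 735.0] ↔ index [151, 200].
151 + (653.5−472.6)·(200−151)/(735.0−472.6) = 151 + 180.9·49/262.4 ≈ 184.78, so AQI = 185.
Phoenix: 586.3 lies in 472.6–735.0, so I_lo=151, I_hi=200, C_lo=472.6, C_hi=735.0.
(200−151)/(735.0−472.6) × (586.3−472.6) + 151 = 49/262.4 × 113.7 + 151 ≈ 172.23 → 172.
Bangkok: 295.4 ∈ [125.1, 306.9] ↔ index [51, 100].
51 + (295.4−125.1)·(100−51)/(306.9−125.1) = 51 + 170.3·49/181.8 ≈ 96.90, so AQI = 97.
AQIs: Seoul=46, Pittsburgh=185, Phoenix=172, Bangkok=97. Pittsburgh (185) − Bangkok (97) = 88.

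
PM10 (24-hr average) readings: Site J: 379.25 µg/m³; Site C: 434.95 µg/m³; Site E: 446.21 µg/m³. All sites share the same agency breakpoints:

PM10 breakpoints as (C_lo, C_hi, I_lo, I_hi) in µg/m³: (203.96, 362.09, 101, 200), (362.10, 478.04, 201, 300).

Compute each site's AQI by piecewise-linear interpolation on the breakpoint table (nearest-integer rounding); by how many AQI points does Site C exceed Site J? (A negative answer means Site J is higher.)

Site J: row 362.10–478.04 (AQI 201–300). (300−201)·(379.25−362.10)/(478.04−362.10) + 201 = 99·17.15/115.94 + 201 ≈ 215.64 → 216.
Site C: 434.95 lies in 362.10–478.04, so I_lo=201, I_hi=300, C_lo=362.10, C_hi=478.04.
(300−201)/(478.04−362.10) × (434.95−362.10) + 201 = 99/115.94 × 72.85 + 201 ≈ 263.21 → 263.
Site E 446.21: bracket 362.10–478.04 → index 201–300; slope 99/115.94, offset 84.11.
AQI = 201 + 99/115.94·84.11 ≈ 272.82 ⇒ 273.
AQIs: Site J=216, Site C=263, Site E=273. Site C (263) − Site J (216) = 47.

47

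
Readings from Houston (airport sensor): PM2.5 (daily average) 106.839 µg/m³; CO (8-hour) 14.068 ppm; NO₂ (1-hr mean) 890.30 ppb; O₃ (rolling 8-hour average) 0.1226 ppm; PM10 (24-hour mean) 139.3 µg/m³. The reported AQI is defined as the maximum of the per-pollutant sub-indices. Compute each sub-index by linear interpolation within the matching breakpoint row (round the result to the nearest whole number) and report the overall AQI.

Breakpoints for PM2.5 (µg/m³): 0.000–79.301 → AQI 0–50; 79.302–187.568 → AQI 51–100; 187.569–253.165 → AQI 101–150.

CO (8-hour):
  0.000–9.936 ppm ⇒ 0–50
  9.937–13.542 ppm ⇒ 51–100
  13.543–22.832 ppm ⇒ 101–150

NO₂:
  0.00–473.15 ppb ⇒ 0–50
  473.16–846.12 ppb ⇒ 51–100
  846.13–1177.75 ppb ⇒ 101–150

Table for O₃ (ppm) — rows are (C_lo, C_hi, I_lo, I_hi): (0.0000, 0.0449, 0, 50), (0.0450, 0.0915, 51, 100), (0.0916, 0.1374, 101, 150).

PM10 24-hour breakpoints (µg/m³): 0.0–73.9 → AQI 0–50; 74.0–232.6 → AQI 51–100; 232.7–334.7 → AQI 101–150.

134

PM2.5: 106.839 ∈ [79.302, 187.568] ↔ index [51, 100].
51 + (106.839−79.302)·(100−51)/(187.568−79.302) = 51 + 27.537·49/108.266 ≈ 63.46, so AQI = 63.
CO: 14.068 lies in 13.543–22.832, so I_lo=101, I_hi=150, C_lo=13.543, C_hi=22.832.
(150−101)/(22.832−13.543) × (14.068−13.543) + 101 = 49/9.289 × 0.525 + 101 ≈ 103.77 → 104.
NO₂: 890.30 ∈ [846.13, 1177.75] ↔ index [101, 150].
101 + (890.30−846.13)·(150−101)/(1177.75−846.13) = 101 + 44.17·49/331.62 ≈ 107.53, so AQI = 108.
O₃: row 0.0916–0.1374 (AQI 101–150). (150−101)·(0.1226−0.0916)/(0.1374−0.0916) + 101 = 49·0.0310/0.0458 + 101 ≈ 134.17 → 134.
PM10 139.3: bracket 74.0–232.6 → index 51–100; slope 49/158.6, offset 65.3.
AQI = 51 + 49/158.6·65.3 ≈ 71.17 ⇒ 71.
Sub-indices: PM2.5→63, CO→104, NO₂→108, O₃→134, PM10→71. Overall AQI = max = 134; dominant pollutant is O₃.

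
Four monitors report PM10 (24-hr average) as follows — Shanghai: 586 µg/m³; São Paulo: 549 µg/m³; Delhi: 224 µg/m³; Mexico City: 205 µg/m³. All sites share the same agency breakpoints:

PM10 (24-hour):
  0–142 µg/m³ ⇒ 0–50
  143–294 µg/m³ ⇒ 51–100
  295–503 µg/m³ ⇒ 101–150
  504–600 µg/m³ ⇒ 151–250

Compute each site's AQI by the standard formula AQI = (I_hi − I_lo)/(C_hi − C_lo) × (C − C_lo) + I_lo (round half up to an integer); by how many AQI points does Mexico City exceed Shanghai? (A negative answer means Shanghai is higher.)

Shanghai: 586 lies in 504–600, so I_lo=151, I_hi=250, C_lo=504, C_hi=600.
(250−151)/(600−504) × (586−504) + 151 = 99/96 × 82 + 151 ≈ 235.56 → 236.
São Paulo: 549 lies in 504–600, so I_lo=151, I_hi=250, C_lo=504, C_hi=600.
(250−151)/(600−504) × (549−504) + 151 = 99/96 × 45 + 151 ≈ 197.41 → 197.
Delhi: row 143–294 (AQI 51–100). (100−51)·(224−143)/(294−143) + 51 = 49·81/151 + 51 ≈ 77.28 → 77.
Mexico City: row 143–294 (AQI 51–100). (100−51)·(205−143)/(294−143) + 51 = 49·62/151 + 51 ≈ 71.12 → 71.
AQIs: Shanghai=236, São Paulo=197, Delhi=77, Mexico City=71. Mexico City (71) − Shanghai (236) = -165.

-165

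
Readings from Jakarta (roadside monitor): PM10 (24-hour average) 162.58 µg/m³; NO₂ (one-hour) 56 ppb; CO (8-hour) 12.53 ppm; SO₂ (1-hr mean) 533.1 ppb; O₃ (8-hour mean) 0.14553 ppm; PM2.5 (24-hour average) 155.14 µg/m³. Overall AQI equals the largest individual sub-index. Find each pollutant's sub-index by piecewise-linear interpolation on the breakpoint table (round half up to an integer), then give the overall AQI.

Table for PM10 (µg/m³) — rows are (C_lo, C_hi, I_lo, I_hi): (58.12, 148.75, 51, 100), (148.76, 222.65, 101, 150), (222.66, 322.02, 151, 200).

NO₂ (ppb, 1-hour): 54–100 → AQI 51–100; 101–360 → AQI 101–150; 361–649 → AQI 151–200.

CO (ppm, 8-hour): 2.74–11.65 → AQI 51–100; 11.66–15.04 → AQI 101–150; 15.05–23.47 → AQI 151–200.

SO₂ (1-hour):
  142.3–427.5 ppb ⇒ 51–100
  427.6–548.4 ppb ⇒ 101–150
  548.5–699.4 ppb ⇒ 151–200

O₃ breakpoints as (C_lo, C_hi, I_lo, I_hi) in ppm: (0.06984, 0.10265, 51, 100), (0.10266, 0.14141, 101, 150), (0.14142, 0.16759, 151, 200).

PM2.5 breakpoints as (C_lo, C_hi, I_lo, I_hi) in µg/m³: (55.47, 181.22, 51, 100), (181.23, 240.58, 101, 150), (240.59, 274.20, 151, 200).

159

PM10 162.58: bracket 148.76–222.65 → index 101–150; slope 49/73.89, offset 13.82.
AQI = 101 + 49/73.89·13.82 ≈ 110.16 ⇒ 110.
NO₂ 56: bracket 54–100 → index 51–100; slope 49/46, offset 2.
AQI = 51 + 49/46·2 ≈ 53.13 ⇒ 53.
CO: row 11.66–15.04 (AQI 101–150). (150−101)·(12.53−11.66)/(15.04−11.66) + 101 = 49·0.87/3.38 + 101 ≈ 113.61 → 114.
SO₂: 533.1 ∈ [427.6, 548.4] ↔ index [101, 150].
101 + (533.1−427.6)·(150−101)/(548.4−427.6) = 101 + 105.5·49/120.8 ≈ 143.79, so AQI = 144.
O₃: row 0.14142–0.16759 (AQI 151–200). (200−151)·(0.14553−0.14142)/(0.16759−0.14142) + 151 = 49·0.00411/0.02617 + 151 ≈ 158.70 → 159.
PM2.5: 155.14 lies in 55.47–181.22, so I_lo=51, I_hi=100, C_lo=55.47, C_hi=181.22.
(100−51)/(181.22−55.47) × (155.14−55.47) + 51 = 49/125.75 × 99.67 + 51 ≈ 89.84 → 90.
Sub-indices: PM10→110, NO₂→53, CO→114, SO₂→144, O₃→159, PM2.5→90. Overall AQI = max = 159; dominant pollutant is O₃.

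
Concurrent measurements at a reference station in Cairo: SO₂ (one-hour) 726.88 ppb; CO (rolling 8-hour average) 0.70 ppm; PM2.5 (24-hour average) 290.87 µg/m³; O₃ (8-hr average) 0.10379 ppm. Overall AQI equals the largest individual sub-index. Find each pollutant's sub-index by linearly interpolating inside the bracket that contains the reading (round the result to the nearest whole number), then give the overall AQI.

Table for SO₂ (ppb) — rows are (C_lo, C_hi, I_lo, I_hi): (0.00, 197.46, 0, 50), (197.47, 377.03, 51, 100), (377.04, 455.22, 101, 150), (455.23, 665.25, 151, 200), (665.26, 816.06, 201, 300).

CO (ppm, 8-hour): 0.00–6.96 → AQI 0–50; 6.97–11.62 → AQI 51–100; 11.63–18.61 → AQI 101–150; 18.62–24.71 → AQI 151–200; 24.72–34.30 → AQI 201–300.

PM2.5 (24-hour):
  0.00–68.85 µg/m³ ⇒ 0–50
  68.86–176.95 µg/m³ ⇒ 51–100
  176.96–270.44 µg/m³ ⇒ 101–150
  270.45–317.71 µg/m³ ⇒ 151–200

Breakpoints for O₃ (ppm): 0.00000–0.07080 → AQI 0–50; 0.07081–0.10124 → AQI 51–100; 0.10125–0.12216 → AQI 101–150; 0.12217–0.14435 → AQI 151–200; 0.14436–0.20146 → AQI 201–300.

241

SO₂: 726.88 lies in 665.26–816.06, so I_lo=201, I_hi=300, C_lo=665.26, C_hi=816.06.
(300−201)/(816.06−665.26) × (726.88−665.26) + 201 = 99/150.80 × 61.62 + 201 ≈ 241.45 → 241.
CO: 0.70 ∈ [0.00, 6.96] ↔ index [0, 50].
0 + (0.70−0.00)·(50−0)/(6.96−0.00) = 0 + 0.70·50/6.96 ≈ 5.03, so AQI = 5.
PM2.5: 290.87 lies in 270.45–317.71, so I_lo=151, I_hi=200, C_lo=270.45, C_hi=317.71.
(200−151)/(317.71−270.45) × (290.87−270.45) + 151 = 49/47.26 × 20.42 + 151 ≈ 172.17 → 172.
O₃ 0.10379: bracket 0.10125–0.12216 → index 101–150; slope 49/0.02091, offset 0.00254.
AQI = 101 + 49/0.02091·0.00254 ≈ 106.95 ⇒ 107.
Sub-indices: SO₂→241, CO→5, PM2.5→172, O₃→107. Overall AQI = max = 241; dominant pollutant is SO₂.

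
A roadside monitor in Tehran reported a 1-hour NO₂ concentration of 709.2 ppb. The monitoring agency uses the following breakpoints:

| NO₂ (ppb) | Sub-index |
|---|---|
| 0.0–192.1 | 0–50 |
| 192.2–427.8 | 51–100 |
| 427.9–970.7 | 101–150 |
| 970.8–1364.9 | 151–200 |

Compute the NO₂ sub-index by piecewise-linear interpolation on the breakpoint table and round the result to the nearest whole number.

126

NO₂: row 427.9–970.7 (AQI 101–150). (150−101)·(709.2−427.9)/(970.7−427.9) + 101 = 49·281.3/542.8 + 101 ≈ 126.39 → 126.
AQI 126 falls in the Unhealthy for Sensitive Groups category.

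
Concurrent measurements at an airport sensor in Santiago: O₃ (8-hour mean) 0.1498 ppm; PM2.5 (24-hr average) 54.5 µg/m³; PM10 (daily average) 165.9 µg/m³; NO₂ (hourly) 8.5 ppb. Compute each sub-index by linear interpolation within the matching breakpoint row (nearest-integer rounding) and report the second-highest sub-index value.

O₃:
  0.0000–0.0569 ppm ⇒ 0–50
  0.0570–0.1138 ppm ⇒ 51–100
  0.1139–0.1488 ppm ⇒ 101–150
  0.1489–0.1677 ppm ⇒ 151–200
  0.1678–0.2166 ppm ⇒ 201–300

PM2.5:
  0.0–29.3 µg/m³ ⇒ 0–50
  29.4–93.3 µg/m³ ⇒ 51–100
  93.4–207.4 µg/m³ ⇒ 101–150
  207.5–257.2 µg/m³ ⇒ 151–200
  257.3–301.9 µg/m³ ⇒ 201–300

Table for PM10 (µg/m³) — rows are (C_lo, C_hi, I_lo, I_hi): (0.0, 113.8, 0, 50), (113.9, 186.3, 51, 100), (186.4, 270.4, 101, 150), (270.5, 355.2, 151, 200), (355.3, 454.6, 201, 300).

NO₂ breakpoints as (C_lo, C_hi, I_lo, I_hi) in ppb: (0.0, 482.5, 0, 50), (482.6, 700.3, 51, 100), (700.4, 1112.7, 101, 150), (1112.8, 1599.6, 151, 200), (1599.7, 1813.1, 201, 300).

O₃: row 0.1489–0.1677 (AQI 151–200). (200−151)·(0.1498−0.1489)/(0.1677−0.1489) + 151 = 49·0.0009/0.0188 + 151 ≈ 153.35 → 153.
PM2.5: row 29.4–93.3 (AQI 51–100). (100−51)·(54.5−29.4)/(93.3−29.4) + 51 = 49·25.1/63.9 + 51 ≈ 70.25 → 70.
PM10: 165.9 ∈ [113.9, 186.3] ↔ index [51, 100].
51 + (165.9−113.9)·(100−51)/(186.3−113.9) = 51 + 52.0·49/72.4 ≈ 86.19, so AQI = 86.
NO₂: 8.5 lies in 0.0–482.5, so I_lo=0, I_hi=50, C_lo=0.0, C_hi=482.5.
(50−0)/(482.5−0.0) × (8.5−0.0) + 0 = 50/482.5 × 8.5 + 0 ≈ 0.88 → 1.
Sub-indices: O₃→153, PM2.5→70, PM10→86, NO₂→1. Ranked high→low: 153, 86, 70, 1. Second-highest sub-index = 86.

86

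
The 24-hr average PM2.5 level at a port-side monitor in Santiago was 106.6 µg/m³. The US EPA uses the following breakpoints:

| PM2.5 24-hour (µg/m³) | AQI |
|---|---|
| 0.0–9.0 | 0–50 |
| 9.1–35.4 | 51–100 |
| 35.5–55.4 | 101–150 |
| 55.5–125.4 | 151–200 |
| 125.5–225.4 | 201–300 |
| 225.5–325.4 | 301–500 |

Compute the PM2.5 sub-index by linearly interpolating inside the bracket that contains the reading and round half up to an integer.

PM2.5: row 55.5–125.4 (AQI 151–200). (200−151)·(106.6−55.5)/(125.4−55.5) + 151 = 49·51.1/69.9 + 151 ≈ 186.82 → 187.

187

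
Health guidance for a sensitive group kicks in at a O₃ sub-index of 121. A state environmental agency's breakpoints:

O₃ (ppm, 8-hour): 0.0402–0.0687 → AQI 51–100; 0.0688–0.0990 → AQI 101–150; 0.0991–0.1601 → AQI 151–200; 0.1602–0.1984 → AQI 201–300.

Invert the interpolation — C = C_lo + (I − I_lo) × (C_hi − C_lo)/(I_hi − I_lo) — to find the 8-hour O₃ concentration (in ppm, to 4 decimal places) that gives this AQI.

AQI 121 lies in the 101–150 band, which corresponds to 0.0688–0.0990 ppm.
C = 0.0688 + (121−101)×(0.0990−0.0688)/(150−101) = 0.0688 + 20×0.0302/49 ≈ 0.081127 ppm → 0.0811 ppm to 4 dp.

0.0811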